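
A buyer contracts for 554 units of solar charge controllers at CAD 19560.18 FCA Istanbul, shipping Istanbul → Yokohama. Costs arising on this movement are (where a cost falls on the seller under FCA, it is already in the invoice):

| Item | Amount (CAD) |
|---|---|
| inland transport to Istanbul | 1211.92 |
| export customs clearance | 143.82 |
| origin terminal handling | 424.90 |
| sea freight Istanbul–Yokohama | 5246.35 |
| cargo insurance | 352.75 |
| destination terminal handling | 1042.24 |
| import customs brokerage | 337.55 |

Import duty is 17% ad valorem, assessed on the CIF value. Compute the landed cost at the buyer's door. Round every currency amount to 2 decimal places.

FCA: the seller delivers export-cleared goods to the carrier; the buyer bears costs from that point.
Already in the invoice (seller's account under FCA): inland to port, export clearance — exclude.
CIF value = FCA price + origin terminal + freight + insurance = 19560.18 + 424.90 + 5246.35 + 352.75 = 25584.18
Import duty = 25584.18 × 17% = 4349.31
Buyer bears: origin terminal 424.90 + freight 5246.35 + insurance 352.75 + destination terminal 1042.24 + brokerage 337.55 + duty 4349.31 = 11753.10
Landed cost = invoice 19560.18 + 11753.10 = 31313.28

Total landed cost: CAD 31313.28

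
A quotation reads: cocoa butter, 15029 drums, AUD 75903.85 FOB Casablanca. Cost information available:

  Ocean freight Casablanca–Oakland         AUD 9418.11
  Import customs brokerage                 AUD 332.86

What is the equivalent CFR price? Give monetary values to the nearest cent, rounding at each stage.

Not relevant to the conversion: brokerage — on the buyer under both terms; not part of either seller's price.
From FOB to CFR, the seller additionally bears: freight.
CFR price = 75903.85 + 9418.11 = 85321.96

CFR price: AUD 85321.96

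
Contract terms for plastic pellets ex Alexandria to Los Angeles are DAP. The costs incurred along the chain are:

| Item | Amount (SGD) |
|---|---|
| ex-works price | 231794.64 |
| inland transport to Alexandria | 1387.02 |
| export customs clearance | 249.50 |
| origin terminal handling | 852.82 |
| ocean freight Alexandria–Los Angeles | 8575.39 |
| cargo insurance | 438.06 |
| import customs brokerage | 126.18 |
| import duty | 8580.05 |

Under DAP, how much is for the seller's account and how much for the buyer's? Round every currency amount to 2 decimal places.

Seller: SGD 243297.43; buyer: SGD 8706.23

DAP: the seller bears all costs to the named destination except import duty and clearance.
Seller's account: goods 231794.64 + inland to port 1387.02 + export clearance 249.50 + origin terminal 852.82 + freight 8575.39 + insurance 438.06 = 243297.43
Buyer's account: brokerage 126.18 + duty 8580.05 = 8706.23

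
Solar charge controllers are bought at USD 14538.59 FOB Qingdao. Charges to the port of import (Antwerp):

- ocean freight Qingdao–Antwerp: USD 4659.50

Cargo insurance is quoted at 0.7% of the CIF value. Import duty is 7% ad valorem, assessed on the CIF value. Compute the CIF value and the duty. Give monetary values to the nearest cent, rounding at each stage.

CIF value: USD 19333.42; import duty: USD 1353.34

Let C be the CIF value. C = FOB price + freight + 0.7% × C
C − 0.7% × C = 14538.59 + 4659.50
0.993 × C = 19198.09
C = 19198.09 / 0.993 = 19333.42
Insurance premium = 0.7% × 19333.42 = 135.33
Import duty = 19333.42 × 7% = 1353.34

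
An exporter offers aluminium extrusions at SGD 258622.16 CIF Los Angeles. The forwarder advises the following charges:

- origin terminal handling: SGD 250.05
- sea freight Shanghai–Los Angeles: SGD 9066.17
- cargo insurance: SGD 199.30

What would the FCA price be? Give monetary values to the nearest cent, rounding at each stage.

FCA price: SGD 249106.64

From CIF to FCA, the seller no longer bears: origin terminal, freight, insurance.
FCA price = 258622.16 − 250.05 − 9066.17 − 199.30 = 249106.64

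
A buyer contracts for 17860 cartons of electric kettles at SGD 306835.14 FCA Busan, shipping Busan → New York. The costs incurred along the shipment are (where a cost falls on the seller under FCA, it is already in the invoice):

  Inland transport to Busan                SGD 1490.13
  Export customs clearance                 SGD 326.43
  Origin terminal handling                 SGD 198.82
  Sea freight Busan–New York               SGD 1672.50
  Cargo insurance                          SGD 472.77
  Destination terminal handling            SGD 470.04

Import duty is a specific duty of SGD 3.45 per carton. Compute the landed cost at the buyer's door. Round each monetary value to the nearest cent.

FCA: the seller delivers export-cleared goods to the carrier; the buyer bears costs from that point.
Already in the invoice (seller's account under FCA): inland to port, export clearance — exclude.
CIF value = FCA price + origin terminal + freight + insurance = 306835.14 + 198.82 + 1672.50 + 472.77 = 309179.23
Import duty = 17860 × 3.45 = 61617.00
Buyer bears: origin terminal 198.82 + freight 1672.50 + insurance 472.77 + destination terminal 470.04 + duty 61617.00 = 64431.13
Landed cost = invoice 306835.14 + 64431.13 = 371266.27

Total landed cost: SGD 371266.27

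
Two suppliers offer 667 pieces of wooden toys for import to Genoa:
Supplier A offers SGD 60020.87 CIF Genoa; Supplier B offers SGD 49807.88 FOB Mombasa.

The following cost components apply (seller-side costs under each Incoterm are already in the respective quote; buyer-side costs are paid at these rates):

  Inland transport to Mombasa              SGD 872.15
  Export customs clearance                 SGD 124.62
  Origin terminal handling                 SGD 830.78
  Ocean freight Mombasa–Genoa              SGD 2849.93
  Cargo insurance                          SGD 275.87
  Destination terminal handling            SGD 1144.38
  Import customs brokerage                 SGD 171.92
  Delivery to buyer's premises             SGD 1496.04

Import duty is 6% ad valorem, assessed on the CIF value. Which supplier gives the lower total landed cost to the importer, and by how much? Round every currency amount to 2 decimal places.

Supplier A (CIF):
The CIF price already equals the CIF value: 60020.87
Import duty = 60020.87 × 6% = 3601.25
Buyer bears (A): 1144.38 + 171.92 + 1496.04 = 2812.34
Landed cost (A) = invoice 60020.87 + 2812.34 + duty 3601.25 = 66434.46
Supplier B (FOB):
CIF value = FOB price + freight + insurance = 49807.88 + 2849.93 + 275.87 = 52933.68
Import duty = 52933.68 × 6% = 3176.02
Buyer bears (B): 2849.93 + 275.87 + 1144.38 + 171.92 + 1496.04 = 5938.14
Landed cost (B) = invoice 49807.88 + 5938.14 + duty 3176.02 = 58922.04
Difference = |66434.46 − 58922.04| = 7512.42

Supplier B is cheaper by SGD 7512.42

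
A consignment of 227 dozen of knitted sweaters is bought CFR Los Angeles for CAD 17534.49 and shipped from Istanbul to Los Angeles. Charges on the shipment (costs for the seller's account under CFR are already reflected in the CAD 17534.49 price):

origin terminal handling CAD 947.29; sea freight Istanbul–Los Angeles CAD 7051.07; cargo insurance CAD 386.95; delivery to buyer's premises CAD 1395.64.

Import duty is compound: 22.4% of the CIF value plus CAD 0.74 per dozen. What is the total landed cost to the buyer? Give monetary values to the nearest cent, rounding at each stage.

CFR: the seller pays costs through ocean freight to the destination port, but not insurance.
Already in the invoice (seller's account under CFR): origin terminal, freight — exclude.
CIF value = CFR price + insurance = 17534.49 + 386.95 = 17921.44
Ad valorem component: 17921.44 × 22.4% = 4014.40
Specific component: 227 × 0.74 = 167.98
Import duty = 4014.40 + 167.98 = 4182.38
Buyer bears: insurance 386.95 + delivery 1395.64 + duty 4182.38 = 5964.97
Landed cost = invoice 17534.49 + 5964.97 = 23499.46

Total landed cost: CAD 23499.46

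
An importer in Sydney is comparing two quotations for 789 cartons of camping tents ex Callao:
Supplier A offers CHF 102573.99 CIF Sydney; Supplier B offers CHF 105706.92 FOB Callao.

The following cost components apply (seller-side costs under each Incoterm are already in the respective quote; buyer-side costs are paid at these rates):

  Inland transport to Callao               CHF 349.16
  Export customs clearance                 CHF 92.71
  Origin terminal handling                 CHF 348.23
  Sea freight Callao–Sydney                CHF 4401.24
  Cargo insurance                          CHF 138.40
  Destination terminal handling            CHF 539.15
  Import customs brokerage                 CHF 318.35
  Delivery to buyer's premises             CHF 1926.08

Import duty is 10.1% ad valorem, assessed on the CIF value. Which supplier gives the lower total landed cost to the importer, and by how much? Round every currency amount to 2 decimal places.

Supplier A (CIF):
The CIF price already equals the CIF value: 102573.99
Import duty = 102573.99 × 10.1% = 10359.97
Buyer bears (A): 539.15 + 318.35 + 1926.08 = 2783.58
Landed cost (A) = invoice 102573.99 + 2783.58 + duty 10359.97 = 115717.54
Supplier B (FOB):
CIF value = FOB price + freight + insurance = 105706.92 + 4401.24 + 138.40 = 110246.56
Import duty = 110246.56 × 10.1% = 11134.90
Buyer bears (B): 4401.24 + 138.40 + 539.15 + 318.35 + 1926.08 = 7323.22
Landed cost (B) = invoice 105706.92 + 7323.22 + duty 11134.90 = 124165.04
Difference = |115717.54 − 124165.04| = 8447.50

Supplier A is cheaper by CHF 8447.50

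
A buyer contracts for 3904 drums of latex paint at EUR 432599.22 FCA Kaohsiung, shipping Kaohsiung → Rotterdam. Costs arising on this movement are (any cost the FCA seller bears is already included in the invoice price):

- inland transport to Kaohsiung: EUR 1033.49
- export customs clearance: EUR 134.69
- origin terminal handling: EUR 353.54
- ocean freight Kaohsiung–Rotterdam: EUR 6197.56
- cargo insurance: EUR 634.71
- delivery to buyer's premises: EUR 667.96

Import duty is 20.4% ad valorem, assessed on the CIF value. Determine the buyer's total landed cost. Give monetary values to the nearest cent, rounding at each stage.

Total landed cost: EUR 530169.14

FCA: the seller delivers export-cleared goods to the carrier; the buyer bears costs from that point.
Already in the invoice (seller's account under FCA): inland to port, export clearance — exclude.
CIF value = FCA price + origin terminal + freight + insurance = 432599.22 + 353.54 + 6197.56 + 634.71 = 439785.03
Import duty = 439785.03 × 20.4% = 89716.15
Buyer bears: origin terminal 353.54 + freight 6197.56 + insurance 634.71 + delivery 667.96 + duty 89716.15 = 97569.92
Landed cost = invoice 432599.22 + 97569.92 = 530169.14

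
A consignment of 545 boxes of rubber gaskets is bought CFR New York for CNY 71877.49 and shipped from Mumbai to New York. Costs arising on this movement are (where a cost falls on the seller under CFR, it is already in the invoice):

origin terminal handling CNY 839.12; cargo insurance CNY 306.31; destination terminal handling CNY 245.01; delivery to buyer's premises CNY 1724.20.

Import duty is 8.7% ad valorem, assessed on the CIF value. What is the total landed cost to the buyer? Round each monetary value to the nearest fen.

Total landed cost: CNY 80433.00

CFR: the seller pays costs through ocean freight to the destination port, but not insurance.
Already in the invoice (seller's account under CFR): origin terminal — exclude.
CIF value = CFR price + insurance = 71877.49 + 306.31 = 72183.80
Import duty = 72183.80 × 8.7% = 6279.99
Buyer bears: insurance 306.31 + destination terminal 245.01 + delivery 1724.20 + duty 6279.99 = 8555.51
Landed cost = invoice 71877.49 + 8555.51 = 80433.00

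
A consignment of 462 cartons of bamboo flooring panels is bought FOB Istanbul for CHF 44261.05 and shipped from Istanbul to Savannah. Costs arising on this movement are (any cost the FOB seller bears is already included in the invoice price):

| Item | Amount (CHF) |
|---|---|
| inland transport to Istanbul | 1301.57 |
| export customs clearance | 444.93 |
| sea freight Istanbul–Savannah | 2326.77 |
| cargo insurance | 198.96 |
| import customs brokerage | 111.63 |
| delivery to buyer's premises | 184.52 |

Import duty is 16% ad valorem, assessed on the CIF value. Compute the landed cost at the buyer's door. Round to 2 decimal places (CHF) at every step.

FOB: the seller bears costs until goods are on board at the origin port; the buyer bears freight, insurance and all costs thereafter.
Already in the invoice (seller's account under FOB): inland to port, export clearance — exclude.
CIF value = FOB price + freight + insurance = 44261.05 + 2326.77 + 198.96 = 46786.78
Import duty = 46786.78 × 16% = 7485.88
Buyer bears: freight 2326.77 + insurance 198.96 + brokerage 111.63 + delivery 184.52 + duty 7485.88 = 10307.76
Landed cost = invoice 44261.05 + 10307.76 = 54568.81

Total landed cost: CHF 54568.81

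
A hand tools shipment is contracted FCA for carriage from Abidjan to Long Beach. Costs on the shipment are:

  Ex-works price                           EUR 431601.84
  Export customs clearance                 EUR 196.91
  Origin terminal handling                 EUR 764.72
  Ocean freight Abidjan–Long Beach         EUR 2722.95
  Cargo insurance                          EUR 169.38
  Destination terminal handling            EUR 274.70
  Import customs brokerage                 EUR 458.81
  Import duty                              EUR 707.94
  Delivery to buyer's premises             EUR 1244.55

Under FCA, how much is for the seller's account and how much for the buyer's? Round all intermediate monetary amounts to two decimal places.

FCA: the seller delivers export-cleared goods to the carrier; the buyer bears costs from that point.
Seller's account: goods 431601.84 + export clearance 196.91 = 431798.75
Buyer's account: origin terminal 764.72 + freight 2722.95 + insurance 169.38 + destination terminal 274.70 + brokerage 458.81 + duty 707.94 + delivery 1244.55 = 6343.05

Seller: EUR 431798.75; buyer: EUR 6343.05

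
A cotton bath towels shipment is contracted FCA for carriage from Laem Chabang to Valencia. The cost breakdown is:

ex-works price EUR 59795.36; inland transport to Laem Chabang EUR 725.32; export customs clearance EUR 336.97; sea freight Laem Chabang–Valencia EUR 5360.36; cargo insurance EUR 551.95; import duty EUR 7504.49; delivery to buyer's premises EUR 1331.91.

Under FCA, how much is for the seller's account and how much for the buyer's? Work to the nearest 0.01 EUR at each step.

Seller: EUR 60857.65; buyer: EUR 14748.71

FCA: the seller delivers export-cleared goods to the carrier; the buyer bears costs from that point.
Seller's account: goods 59795.36 + inland to port 725.32 + export clearance 336.97 = 60857.65
Buyer's account: freight 5360.36 + insurance 551.95 + duty 7504.49 + delivery 1331.91 = 14748.71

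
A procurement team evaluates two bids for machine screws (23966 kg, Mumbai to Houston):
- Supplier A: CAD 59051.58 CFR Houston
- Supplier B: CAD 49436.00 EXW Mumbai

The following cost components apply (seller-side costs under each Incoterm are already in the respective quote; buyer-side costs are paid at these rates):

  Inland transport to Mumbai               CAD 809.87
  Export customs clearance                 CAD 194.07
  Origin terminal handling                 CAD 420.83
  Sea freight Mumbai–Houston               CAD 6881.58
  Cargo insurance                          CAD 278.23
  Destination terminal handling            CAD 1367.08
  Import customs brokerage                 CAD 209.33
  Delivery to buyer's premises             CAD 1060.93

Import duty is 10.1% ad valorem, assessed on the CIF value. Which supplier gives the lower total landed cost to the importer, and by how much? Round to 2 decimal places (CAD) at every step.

Supplier A (CFR):
CIF value = CFR price + insurance = 59051.58 + 278.23 = 59329.81
Import duty = 59329.81 × 10.1% = 5992.31
Buyer bears (A): 278.23 + 1367.08 + 209.33 + 1060.93 = 2915.57
Landed cost (A) = invoice 59051.58 + 2915.57 + duty 5992.31 = 67959.46
Supplier B (EXW):
CIF value = EXW price + inland to port + export clearance + origin terminal + freight + insurance = 49436.00 + 809.87 + 194.07 + 420.83 + 6881.58 + 278.23 = 58020.58
Import duty = 58020.58 × 10.1% = 5860.08
Buyer bears (B): 809.87 + 194.07 + 420.83 + 6881.58 + 278.23 + 1367.08 + 209.33 + 1060.93 = 11221.92
Landed cost (B) = invoice 49436.00 + 11221.92 + duty 5860.08 = 66518.00
Difference = |67959.46 − 66518.00| = 1441.46

Supplier B is cheaper by CAD 1441.46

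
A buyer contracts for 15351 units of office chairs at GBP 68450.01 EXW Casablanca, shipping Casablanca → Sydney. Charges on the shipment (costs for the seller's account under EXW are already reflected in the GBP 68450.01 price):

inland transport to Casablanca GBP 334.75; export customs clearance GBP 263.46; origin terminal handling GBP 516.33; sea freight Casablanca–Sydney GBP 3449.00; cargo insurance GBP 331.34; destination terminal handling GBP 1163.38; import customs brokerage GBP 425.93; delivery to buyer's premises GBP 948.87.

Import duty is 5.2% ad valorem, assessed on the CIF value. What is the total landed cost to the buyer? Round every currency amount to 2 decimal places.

EXW: the seller makes goods available at their premises; the buyer bears all onward costs.
CIF value = EXW price + inland to port + export clearance + origin terminal + freight + insurance = 68450.01 + 334.75 + 263.46 + 516.33 + 3449.00 + 331.34 = 73344.89
Import duty = 73344.89 × 5.2% = 3813.93
Buyer bears: inland to port 334.75 + export clearance 263.46 + origin terminal 516.33 + freight 3449.00 + insurance 331.34 + destination terminal 1163.38 + brokerage 425.93 + delivery 948.87 + duty 3813.93 = 11246.99
Landed cost = invoice 68450.01 + 11246.99 = 79697.00

Total landed cost: GBP 79697.00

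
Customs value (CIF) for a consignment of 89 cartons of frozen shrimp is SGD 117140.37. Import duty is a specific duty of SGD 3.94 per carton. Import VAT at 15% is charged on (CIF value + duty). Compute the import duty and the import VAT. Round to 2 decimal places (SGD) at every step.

Import duty: SGD 350.66; import VAT: SGD 17623.65

Import duty = 89 × 3.94 = 350.66
VAT base = CIF + duty = 117140.37 + 350.66 = 117491.03
Import VAT = 117491.03 × 15% = 17623.65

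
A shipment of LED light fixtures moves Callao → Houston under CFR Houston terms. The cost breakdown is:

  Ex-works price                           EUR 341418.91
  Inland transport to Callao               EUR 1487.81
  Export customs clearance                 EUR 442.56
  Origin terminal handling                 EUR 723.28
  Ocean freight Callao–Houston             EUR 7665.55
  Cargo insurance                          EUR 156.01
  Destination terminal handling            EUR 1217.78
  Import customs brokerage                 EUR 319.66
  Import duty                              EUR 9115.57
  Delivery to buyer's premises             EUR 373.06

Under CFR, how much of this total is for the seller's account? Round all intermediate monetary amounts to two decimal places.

CFR: the seller pays costs through ocean freight to the destination port, but not insurance.
Seller's account: goods 341418.91 + inland to port 1487.81 + export clearance 442.56 + origin terminal 723.28 + freight 7665.55 = 351738.11
Buyer's account: insurance 156.01 + destination terminal 1217.78 + brokerage 319.66 + duty 9115.57 + delivery 373.06 = 11182.08

Seller's account: EUR 351738.11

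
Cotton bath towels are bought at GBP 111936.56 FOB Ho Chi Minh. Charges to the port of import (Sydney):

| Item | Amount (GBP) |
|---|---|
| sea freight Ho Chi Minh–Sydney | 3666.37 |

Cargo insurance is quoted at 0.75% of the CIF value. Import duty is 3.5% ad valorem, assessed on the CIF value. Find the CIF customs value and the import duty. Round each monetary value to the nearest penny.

CIF value: GBP 116476.50; import duty: GBP 4076.68

Let C be the CIF value. C = FOB price + freight + 0.75% × C
C − 0.75% × C = 111936.56 + 3666.37
0.9925 × C = 115602.93
C = 115602.93 / 0.9925 = 116476.50
Insurance premium = 0.75% × 116476.50 = 873.57
Import duty = 116476.50 × 3.5% = 4076.68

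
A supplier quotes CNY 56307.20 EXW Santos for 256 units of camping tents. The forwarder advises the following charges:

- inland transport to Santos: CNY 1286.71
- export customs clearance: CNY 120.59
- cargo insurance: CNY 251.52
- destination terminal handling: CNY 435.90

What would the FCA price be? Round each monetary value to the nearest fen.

FCA price: CNY 57714.50

Not relevant to the conversion: insurance, destination terminal — on the buyer under both terms; not part of either seller's price.
From EXW to FCA, the seller additionally bears: inland to port, export clearance.
FCA price = 56307.20 + 1286.71 + 120.59 = 57714.50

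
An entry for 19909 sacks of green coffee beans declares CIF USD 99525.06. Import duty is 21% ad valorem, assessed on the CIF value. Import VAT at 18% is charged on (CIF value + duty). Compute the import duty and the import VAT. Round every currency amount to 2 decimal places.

Import duty = 99525.06 × 21% = 20900.26
VAT base = CIF + duty = 99525.06 + 20900.26 = 120425.32
Import VAT = 120425.32 × 18% = 21676.56

Import duty: USD 20900.26; import VAT: USD 21676.56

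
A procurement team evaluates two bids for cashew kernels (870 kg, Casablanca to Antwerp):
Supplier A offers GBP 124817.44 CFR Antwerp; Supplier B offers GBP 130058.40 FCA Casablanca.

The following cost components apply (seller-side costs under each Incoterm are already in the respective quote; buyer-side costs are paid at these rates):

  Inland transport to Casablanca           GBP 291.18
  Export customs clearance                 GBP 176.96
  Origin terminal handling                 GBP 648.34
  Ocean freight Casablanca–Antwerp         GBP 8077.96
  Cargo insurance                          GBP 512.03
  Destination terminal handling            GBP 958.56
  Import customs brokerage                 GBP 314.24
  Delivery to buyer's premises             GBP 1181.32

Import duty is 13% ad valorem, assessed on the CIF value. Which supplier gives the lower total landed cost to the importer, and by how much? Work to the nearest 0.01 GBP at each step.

Supplier A (CFR):
CIF value = CFR price + insurance = 124817.44 + 512.03 = 125329.47
Import duty = 125329.47 × 13% = 16292.83
Buyer bears (A): 512.03 + 958.56 + 314.24 + 1181.32 = 2966.15
Landed cost (A) = invoice 124817.44 + 2966.15 + duty 16292.83 = 144076.42
Supplier B (FCA):
CIF value = FCA price + origin terminal + freight + insurance = 130058.40 + 648.34 + 8077.96 + 512.03 = 139296.73
Import duty = 139296.73 × 13% = 18108.57
Buyer bears (B): 648.34 + 8077.96 + 512.03 + 958.56 + 314.24 + 1181.32 = 11692.45
Landed cost (B) = invoice 130058.40 + 11692.45 + duty 18108.57 = 159859.42
Difference = |144076.42 − 159859.42| = 15783.00

Supplier A is cheaper by GBP 15783.00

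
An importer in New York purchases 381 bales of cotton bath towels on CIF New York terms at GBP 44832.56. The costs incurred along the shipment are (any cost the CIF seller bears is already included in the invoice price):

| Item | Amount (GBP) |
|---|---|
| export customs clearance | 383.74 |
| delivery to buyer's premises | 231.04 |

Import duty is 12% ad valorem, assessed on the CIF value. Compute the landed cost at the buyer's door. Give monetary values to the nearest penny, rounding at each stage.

Total landed cost: GBP 50443.51

CIF: the seller pays costs through ocean freight and marine insurance to the destination port.
Already in the invoice (seller's account under CIF): export clearance — exclude.
The CIF price already equals the CIF value: 44832.56
Import duty = 44832.56 × 12% = 5379.91
Buyer bears: delivery 231.04 + duty 5379.91 = 5610.95
Landed cost = invoice 44832.56 + 5610.95 = 50443.51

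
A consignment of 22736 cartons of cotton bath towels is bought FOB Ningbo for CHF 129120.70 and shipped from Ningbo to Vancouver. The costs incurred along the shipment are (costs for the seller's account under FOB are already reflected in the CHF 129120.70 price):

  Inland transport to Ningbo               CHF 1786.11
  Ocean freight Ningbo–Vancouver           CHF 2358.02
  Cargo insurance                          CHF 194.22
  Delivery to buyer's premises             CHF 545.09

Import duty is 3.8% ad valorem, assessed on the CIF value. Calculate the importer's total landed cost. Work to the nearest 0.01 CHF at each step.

Total landed cost: CHF 137221.60

FOB: the seller bears costs until goods are on board at the origin port; the buyer bears freight, insurance and all costs thereafter.
Already in the invoice (seller's account under FOB): inland to port — exclude.
CIF value = FOB price + freight + insurance = 129120.70 + 2358.02 + 194.22 = 131672.94
Import duty = 131672.94 × 3.8% = 5003.57
Buyer bears: freight 2358.02 + insurance 194.22 + delivery 545.09 + duty 5003.57 = 8100.90
Landed cost = invoice 129120.70 + 8100.90 = 137221.60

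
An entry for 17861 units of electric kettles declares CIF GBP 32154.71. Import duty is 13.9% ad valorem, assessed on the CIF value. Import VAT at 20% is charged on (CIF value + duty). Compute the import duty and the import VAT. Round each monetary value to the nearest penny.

Import duty = 32154.71 × 13.9% = 4469.50
VAT base = CIF + duty = 32154.71 + 4469.50 = 36624.21
Import VAT = 36624.21 × 20% = 7324.84

Import duty: GBP 4469.50; import VAT: GBP 7324.84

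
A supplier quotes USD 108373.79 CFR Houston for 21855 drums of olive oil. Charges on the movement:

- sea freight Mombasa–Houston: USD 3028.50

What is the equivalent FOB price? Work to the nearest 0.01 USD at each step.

From CFR to FOB, the seller no longer bears: freight.
FOB price = 108373.79 − 3028.50 = 105345.29

FOB price: USD 105345.29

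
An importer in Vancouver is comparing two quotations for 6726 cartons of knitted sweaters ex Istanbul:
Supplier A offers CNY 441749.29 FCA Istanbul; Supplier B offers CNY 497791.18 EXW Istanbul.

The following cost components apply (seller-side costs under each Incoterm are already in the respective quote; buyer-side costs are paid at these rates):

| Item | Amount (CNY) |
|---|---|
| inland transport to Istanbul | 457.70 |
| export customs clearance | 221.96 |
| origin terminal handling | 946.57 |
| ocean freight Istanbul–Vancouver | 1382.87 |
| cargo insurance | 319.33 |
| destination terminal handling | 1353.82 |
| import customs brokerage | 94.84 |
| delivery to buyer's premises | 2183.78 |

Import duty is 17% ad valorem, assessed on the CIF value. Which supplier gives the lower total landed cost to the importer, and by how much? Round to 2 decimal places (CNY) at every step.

Supplier A (FCA):
CIF value = FCA price + origin terminal + freight + insurance = 441749.29 + 946.57 + 1382.87 + 319.33 = 444398.06
Import duty = 444398.06 × 17% = 75547.67
Buyer bears (A): 946.57 + 1382.87 + 319.33 + 1353.82 + 94.84 + 2183.78 = 6281.21
Landed cost (A) = invoice 441749.29 + 6281.21 + duty 75547.67 = 523578.17
Supplier B (EXW):
CIF value = EXW price + inland to port + export clearance + origin terminal + freight + insurance = 497791.18 + 457.70 + 221.96 + 946.57 + 1382.87 + 319.33 = 501119.61
Import duty = 501119.61 × 17% = 85190.33
Buyer bears (B): 457.70 + 221.96 + 946.57 + 1382.87 + 319.33 + 1353.82 + 94.84 + 2183.78 = 6960.87
Landed cost (B) = invoice 497791.18 + 6960.87 + duty 85190.33 = 589942.38
Difference = |523578.17 − 589942.38| = 66364.21

Supplier A is cheaper by CNY 66364.21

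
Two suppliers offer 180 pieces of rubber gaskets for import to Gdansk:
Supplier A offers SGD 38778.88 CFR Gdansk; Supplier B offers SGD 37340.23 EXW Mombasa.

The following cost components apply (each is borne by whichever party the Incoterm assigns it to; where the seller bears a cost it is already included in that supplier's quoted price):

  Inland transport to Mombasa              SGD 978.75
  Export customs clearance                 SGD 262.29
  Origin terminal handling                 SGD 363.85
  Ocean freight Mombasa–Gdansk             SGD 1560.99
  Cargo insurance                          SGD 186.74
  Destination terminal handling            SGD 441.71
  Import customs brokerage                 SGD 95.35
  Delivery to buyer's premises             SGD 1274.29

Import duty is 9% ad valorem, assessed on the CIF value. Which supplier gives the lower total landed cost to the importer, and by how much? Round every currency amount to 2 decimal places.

Supplier A (CFR):
CIF value = CFR price + insurance = 38778.88 + 186.74 = 38965.62
Import duty = 38965.62 × 9% = 3506.91
Buyer bears (A): 186.74 + 441.71 + 95.35 + 1274.29 = 1998.09
Landed cost (A) = invoice 38778.88 + 1998.09 + duty 3506.91 = 44283.88
Supplier B (EXW):
CIF value = EXW price + inland to port + export clearance + origin terminal + freight + insurance = 37340.23 + 978.75 + 262.29 + 363.85 + 1560.99 + 186.74 = 40692.85
Import duty = 40692.85 × 9% = 3662.36
Buyer bears (B): 978.75 + 262.29 + 363.85 + 1560.99 + 186.74 + 441.71 + 95.35 + 1274.29 = 5163.97
Landed cost (B) = invoice 37340.23 + 5163.97 + duty 3662.36 = 46166.56
Difference = |44283.88 − 46166.56| = 1882.68

Supplier A is cheaper by SGD 1882.68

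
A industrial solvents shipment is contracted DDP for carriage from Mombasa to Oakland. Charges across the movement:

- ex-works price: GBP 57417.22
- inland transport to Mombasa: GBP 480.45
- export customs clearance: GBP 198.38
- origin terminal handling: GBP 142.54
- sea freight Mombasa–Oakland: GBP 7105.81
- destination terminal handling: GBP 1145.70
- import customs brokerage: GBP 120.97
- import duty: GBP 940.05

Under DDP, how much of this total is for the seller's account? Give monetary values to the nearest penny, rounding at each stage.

DDP: the seller bears all costs including import duty.
Seller's account: goods 57417.22 + inland to port 480.45 + export clearance 198.38 + origin terminal 142.54 + freight 7105.81 + destination terminal 1145.70 + brokerage 120.97 + duty 940.05 = 67551.12
Buyer's account: 0.00

Seller's account: GBP 67551.12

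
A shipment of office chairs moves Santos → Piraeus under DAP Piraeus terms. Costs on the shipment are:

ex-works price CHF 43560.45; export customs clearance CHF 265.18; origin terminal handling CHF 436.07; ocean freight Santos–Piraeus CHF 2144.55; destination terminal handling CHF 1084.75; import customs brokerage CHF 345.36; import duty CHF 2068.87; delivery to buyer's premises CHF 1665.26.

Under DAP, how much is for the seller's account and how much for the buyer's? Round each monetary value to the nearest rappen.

Seller: CHF 49156.26; buyer: CHF 2414.23

DAP: the seller bears all costs to the named destination except import duty and clearance.
Seller's account: goods 43560.45 + export clearance 265.18 + origin terminal 436.07 + freight 2144.55 + destination terminal 1084.75 + delivery 1665.26 = 49156.26
Buyer's account: brokerage 345.36 + duty 2068.87 = 2414.23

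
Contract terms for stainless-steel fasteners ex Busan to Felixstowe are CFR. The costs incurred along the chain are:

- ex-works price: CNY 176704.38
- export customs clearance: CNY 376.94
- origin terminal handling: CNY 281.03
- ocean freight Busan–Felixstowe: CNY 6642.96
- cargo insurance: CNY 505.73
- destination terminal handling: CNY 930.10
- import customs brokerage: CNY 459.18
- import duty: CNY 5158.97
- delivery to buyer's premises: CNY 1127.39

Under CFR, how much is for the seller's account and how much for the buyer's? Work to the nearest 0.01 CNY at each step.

Seller: CNY 184005.31; buyer: CNY 8181.37

CFR: the seller pays costs through ocean freight to the destination port, but not insurance.
Seller's account: goods 176704.38 + export clearance 376.94 + origin terminal 281.03 + freight 6642.96 = 184005.31
Buyer's account: insurance 505.73 + destination terminal 930.10 + brokerage 459.18 + duty 5158.97 + delivery 1127.39 = 8181.37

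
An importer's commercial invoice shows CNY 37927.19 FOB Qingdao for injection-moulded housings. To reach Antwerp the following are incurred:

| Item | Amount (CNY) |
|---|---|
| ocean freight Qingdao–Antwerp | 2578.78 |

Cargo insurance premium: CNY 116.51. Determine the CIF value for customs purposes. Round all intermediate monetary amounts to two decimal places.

CIF = FOB price + freight + insurance
CIF = 37927.19 + 2578.78 + 116.51 = 40622.48

CIF value: CNY 40622.48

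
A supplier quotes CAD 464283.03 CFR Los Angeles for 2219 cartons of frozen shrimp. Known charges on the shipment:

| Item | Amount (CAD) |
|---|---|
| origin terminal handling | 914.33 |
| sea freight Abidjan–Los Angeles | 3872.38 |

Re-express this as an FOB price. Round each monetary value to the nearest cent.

FOB price: CAD 460410.65

Not relevant to the conversion: origin terminal — on the seller under both CFR and FOB; already in the CFR price and stays in the FOB price.
From CFR to FOB, the seller no longer bears: freight.
FOB price = 464283.03 − 3872.38 = 460410.65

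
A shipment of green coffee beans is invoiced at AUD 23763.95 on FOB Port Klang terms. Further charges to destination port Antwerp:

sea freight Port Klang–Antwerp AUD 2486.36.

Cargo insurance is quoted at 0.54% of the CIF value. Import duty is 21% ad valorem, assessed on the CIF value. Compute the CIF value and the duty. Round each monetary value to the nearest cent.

CIF value: AUD 26392.83; import duty: AUD 5542.49

Let C be the CIF value. C = FOB price + freight + 0.54% × C
C − 0.54% × C = 23763.95 + 2486.36
0.9946 × C = 26250.31
C = 26250.31 / 0.9946 = 26392.83
Insurance premium = 0.54% × 26392.83 = 142.52
Import duty = 26392.83 × 21% = 5542.49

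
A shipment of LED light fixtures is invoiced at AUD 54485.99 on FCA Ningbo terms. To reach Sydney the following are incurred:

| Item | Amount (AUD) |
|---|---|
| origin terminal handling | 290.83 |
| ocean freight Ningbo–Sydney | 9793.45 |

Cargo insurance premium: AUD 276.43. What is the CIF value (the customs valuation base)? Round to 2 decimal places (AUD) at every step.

CIF = FCA price + pre-shipment costs + freight + insurance
CIF = 54485.99 + 290.83 + 9793.45 + 276.43 = 64846.70

CIF value: AUD 64846.70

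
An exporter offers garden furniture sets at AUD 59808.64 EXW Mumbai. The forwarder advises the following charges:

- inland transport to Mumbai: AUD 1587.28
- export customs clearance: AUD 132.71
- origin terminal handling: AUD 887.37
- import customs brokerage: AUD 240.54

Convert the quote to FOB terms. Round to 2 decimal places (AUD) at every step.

FOB price: AUD 62416.00

Not relevant to the conversion: brokerage — on the buyer under both terms; not part of either seller's price.
From EXW to FOB, the seller additionally bears: inland to port, export clearance, origin terminal.
FOB price = 59808.64 + 1587.28 + 132.71 + 887.37 = 62416.00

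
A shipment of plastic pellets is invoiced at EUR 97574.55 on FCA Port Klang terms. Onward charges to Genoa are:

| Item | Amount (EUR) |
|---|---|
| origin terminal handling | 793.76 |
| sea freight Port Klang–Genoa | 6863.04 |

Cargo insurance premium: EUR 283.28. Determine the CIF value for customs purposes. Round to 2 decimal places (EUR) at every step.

CIF = FCA price + pre-shipment costs + freight + insurance
CIF = 97574.55 + 793.76 + 6863.04 + 283.28 = 105514.63

CIF value: EUR 105514.63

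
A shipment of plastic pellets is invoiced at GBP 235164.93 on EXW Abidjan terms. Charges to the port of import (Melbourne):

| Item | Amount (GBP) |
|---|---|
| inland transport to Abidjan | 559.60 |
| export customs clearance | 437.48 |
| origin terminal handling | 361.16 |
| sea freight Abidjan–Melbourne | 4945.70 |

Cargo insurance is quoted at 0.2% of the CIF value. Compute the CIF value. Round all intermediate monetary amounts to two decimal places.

Let C be the CIF value. C = EXW price + pre-shipment costs + freight + 0.2% × C
C − 0.2% × C = 235164.93 + 559.60 + 437.48 + 361.16 + 4945.70
0.998 × C = 241468.87
C = 241468.87 / 0.998 = 241952.78
Insurance premium = 0.2% × 241952.78 = 483.91

CIF value: GBP 241952.78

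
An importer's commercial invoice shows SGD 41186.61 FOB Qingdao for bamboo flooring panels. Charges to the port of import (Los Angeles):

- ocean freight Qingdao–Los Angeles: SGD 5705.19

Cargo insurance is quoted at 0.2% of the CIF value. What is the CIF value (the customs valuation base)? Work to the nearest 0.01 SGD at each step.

CIF value: SGD 46985.77

Let C be the CIF value. C = FOB price + freight + 0.2% × C
C − 0.2% × C = 41186.61 + 5705.19
0.998 × C = 46891.80
C = 46891.80 / 0.998 = 46985.77
Insurance premium = 0.2% × 46985.77 = 93.97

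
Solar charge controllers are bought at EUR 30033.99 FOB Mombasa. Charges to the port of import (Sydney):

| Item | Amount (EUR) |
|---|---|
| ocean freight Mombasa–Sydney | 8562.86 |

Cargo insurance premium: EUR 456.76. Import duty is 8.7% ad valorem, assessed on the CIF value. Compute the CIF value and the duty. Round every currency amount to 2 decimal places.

CIF = FOB price + freight + insurance
CIF = 30033.99 + 8562.86 + 456.76 = 39053.61
Import duty = 39053.61 × 8.7% = 3397.66

CIF value: EUR 39053.61; import duty: EUR 3397.66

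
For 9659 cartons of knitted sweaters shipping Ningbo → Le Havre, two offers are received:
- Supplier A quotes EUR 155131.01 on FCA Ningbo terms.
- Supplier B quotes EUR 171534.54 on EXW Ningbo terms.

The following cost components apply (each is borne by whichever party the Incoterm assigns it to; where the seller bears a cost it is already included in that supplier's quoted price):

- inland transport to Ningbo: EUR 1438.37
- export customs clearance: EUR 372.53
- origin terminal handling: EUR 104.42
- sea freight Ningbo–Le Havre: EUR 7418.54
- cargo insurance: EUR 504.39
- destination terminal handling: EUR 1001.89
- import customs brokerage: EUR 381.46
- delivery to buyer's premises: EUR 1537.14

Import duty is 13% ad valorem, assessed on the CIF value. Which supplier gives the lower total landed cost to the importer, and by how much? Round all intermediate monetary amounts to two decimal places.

Supplier A is cheaper by EUR 20582.30

Supplier A (FCA):
CIF value = FCA price + origin terminal + freight + insurance = 155131.01 + 104.42 + 7418.54 + 504.39 = 163158.36
Import duty = 163158.36 × 13% = 21210.59
Buyer bears (A): 104.42 + 7418.54 + 504.39 + 1001.89 + 381.46 + 1537.14 = 10947.84
Landed cost (A) = invoice 155131.01 + 10947.84 + duty 21210.59 = 187289.44
Supplier B (EXW):
CIF value = EXW price + inland to port + export clearance + origin terminal + freight + insurance = 171534.54 + 1438.37 + 372.53 + 104.42 + 7418.54 + 504.39 = 181372.79
Import duty = 181372.79 × 13% = 23578.46
Buyer bears (B): 1438.37 + 372.53 + 104.42 + 7418.54 + 504.39 + 1001.89 + 381.46 + 1537.14 = 12758.74
Landed cost (B) = invoice 171534.54 + 12758.74 + duty 23578.46 = 207871.74
Difference = |187289.44 − 207871.74| = 20582.30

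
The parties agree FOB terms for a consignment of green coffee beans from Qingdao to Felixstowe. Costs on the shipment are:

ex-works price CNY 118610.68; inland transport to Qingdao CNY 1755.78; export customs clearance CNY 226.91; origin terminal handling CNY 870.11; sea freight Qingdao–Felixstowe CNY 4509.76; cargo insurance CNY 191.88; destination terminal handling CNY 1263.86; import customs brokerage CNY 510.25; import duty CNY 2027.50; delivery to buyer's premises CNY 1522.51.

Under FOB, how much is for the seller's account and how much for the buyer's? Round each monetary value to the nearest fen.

FOB: the seller bears costs until goods are on board at the origin port; the buyer bears freight, insurance and all costs thereafter.
Seller's account: goods 118610.68 + inland to port 1755.78 + export clearance 226.91 + origin terminal 870.11 = 121463.48
Buyer's account: freight 4509.76 + insurance 191.88 + destination terminal 1263.86 + brokerage 510.25 + duty 2027.50 + delivery 1522.51 = 10025.76

Seller: CNY 121463.48; buyer: CNY 10025.76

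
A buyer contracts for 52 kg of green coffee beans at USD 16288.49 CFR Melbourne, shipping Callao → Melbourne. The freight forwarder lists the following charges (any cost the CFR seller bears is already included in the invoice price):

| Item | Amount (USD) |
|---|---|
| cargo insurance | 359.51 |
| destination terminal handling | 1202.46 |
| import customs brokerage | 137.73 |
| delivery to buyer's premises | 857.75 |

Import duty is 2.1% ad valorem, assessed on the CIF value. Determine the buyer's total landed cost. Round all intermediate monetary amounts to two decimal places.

CFR: the seller pays costs through ocean freight to the destination port, but not insurance.
CIF value = CFR price + insurance = 16288.49 + 359.51 = 16648.00
Import duty = 16648.00 × 2.1% = 349.61
Buyer bears: insurance 359.51 + destination terminal 1202.46 + brokerage 137.73 + delivery 857.75 + duty 349.61 = 2907.06
Landed cost = invoice 16288.49 + 2907.06 = 19195.55

Total landed cost: USD 19195.55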